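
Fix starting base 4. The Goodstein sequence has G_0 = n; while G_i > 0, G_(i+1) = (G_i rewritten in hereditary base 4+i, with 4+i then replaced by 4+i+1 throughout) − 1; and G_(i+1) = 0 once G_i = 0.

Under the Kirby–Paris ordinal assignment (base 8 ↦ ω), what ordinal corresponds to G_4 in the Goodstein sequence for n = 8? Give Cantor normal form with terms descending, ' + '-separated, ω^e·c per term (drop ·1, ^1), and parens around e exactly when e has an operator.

8 —HB4→ 2·4 —bump→ 2·5 = 10 —(−1)→ 9
9 —HB5→ 5 + 4 —bump→ 6 + 4 = 10 —(−1)→ 9
9 —HB6→ 6 + 3 —bump→ 7 + 3 = 10 —(−1)→ 9
9 —HB7→ 7 + 2 —bump→ 8 + 2 = 10 —(−1)→ 9

ω + 1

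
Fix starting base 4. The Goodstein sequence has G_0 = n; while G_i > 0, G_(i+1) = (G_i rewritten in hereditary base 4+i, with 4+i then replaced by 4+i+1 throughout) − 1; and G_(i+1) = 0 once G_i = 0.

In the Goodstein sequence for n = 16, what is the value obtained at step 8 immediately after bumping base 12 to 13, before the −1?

base 4: 16 = 4^2; at 5: 5^2 = 25; next = 24
base 5: 24 = 4·5 + 4; at 6: 4·6 + 4 = 28; next = 27
base 6: 27 = 4·6 + 3; at 7: 4·7 + 3 = 31; next = 30
base 7: 30 = 4·7 + 2; at 8: 4·8 + 2 = 34; next = 33
base 8: 33 = 4·8 + 1; at 9: 4·9 + 1 = 37; next = 36
base 9: 36 = 4·9; at 10: 4·10 = 40; next = 39
base 10: 39 = 3·10 + 9; at 11: 3·11 + 9 = 42; next = 41
base 11: 41 = 3·11 + 8; at 12: 3·12 + 8 = 44; next = 43
base 12: 43 = 3·12 + 7; at 13: 3·13 + 7 = 46; next = 45

46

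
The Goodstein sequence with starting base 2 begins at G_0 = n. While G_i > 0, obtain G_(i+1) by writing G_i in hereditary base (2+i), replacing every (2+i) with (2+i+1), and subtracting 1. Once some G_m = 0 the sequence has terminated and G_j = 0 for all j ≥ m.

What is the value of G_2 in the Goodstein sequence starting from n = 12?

base 2: 12 = 2^(2 + 1) + 2^2; at 3: 3^(3 + 1) + 3^3 = 108; next = 107
base 3: 107 = 3^(3 + 1) + 2·3^2 + 2·3 + 2; at 4: 4^(4 + 1) + 2·4^2 + 2·4 + 2 = 1066; next = 1065

1065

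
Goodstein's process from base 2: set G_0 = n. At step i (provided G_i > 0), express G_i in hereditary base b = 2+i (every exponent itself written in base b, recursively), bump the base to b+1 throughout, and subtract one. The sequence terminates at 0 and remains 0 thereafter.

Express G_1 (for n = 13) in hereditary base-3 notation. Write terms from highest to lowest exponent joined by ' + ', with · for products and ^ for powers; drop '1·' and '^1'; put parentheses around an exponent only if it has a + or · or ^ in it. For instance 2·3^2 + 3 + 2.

(0) 13|_2 = 2^(2 + 1) + 2^2 + 1 ↦ 3^(3 + 1) + 3^3 + 1|_3 = 109 ⇒ 108
(1) 108|_3 = 3^(3 + 1) + 3^3 ↦ 4^(4 + 1) + 4^4|_4 = 1280 ⇒ 1279

3^(3 + 1) + 3^3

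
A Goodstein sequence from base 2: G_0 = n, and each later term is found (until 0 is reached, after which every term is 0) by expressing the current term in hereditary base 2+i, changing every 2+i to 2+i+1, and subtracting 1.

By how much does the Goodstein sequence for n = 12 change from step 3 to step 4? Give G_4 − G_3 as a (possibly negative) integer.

264334

[0] 12 ≡ 2^(2 + 1) + 2^2 (base 2). Lift 3: 108. −1: 107.
[1] 107 ≡ 3^(3 + 1) + 2·3^2 + 2·3 + 2 (base 3). Lift 4: 1066. −1: 1065.
[2] 1065 ≡ 4^(4 + 1) + 2·4^2 + 2·4 + 1 (base 4). Lift 5: 15686. −1: 15685.
[3] 15685 ≡ 5^(5 + 1) + 2·5^2 + 2·5 (base 5). Lift 6: 280020. −1: 280019.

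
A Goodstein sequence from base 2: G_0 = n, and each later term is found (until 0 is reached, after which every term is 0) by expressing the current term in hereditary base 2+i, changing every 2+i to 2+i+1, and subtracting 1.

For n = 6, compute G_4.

base 2: 6 = 2^2 + 2; at 3: 3^3 + 3 = 30; next = 29
base 3: 29 = 3^3 + 2; at 4: 4^4 + 2 = 258; next = 257
base 4: 257 = 4^4 + 1; at 5: 5^5 + 1 = 3126; next = 3125
base 5: 3125 = 5^5; at 6: 6^6 = 46656; next = 46655
base 6: 46655 = 5·6^5 + 5·6^4 + 5·6^3 + 5·6^2 + 5·6 + 5; at 7: 5·7^5 + 5·7^4 + 5·7^3 + 5·7^2 + 5·7 + 5 = 98040; next = 98039

46655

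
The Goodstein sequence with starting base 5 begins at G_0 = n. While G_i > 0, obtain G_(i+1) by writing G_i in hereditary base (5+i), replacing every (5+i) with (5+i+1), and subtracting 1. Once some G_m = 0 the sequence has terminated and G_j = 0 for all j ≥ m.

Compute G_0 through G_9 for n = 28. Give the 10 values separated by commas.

(0) 28|_5 = 5^2 + 3 ↦ 6^2 + 3|_6 = 39 ⇒ 38
(1) 38|_6 = 6^2 + 2 ↦ 7^2 + 2|_7 = 51 ⇒ 50
(2) 50|_7 = 7^2 + 1 ↦ 8^2 + 1|_8 = 65 ⇒ 64
(3) 64|_8 = 8^2 ↦ 9^2|_9 = 81 ⇒ 80
(4) 80|_9 = 8·9 + 8 ↦ 8·10 + 8|_10 = 88 ⇒ 87
(5) 87|_10 = 8·10 + 7 ↦ 8·11 + 7|_11 = 95 ⇒ 94
(6) 94|_11 = 8·11 + 6 ↦ 8·12 + 6|_12 = 102 ⇒ 101
(7) 101|_12 = 8·12 + 5 ↦ 8·13 + 5|_13 = 109 ⇒ 108
(8) 108|_13 = 8·13 + 4 ↦ 8·14 + 4|_14 = 116 ⇒ 115

28, 38, 50, 64, 80, 87, 94, 101, 108, 115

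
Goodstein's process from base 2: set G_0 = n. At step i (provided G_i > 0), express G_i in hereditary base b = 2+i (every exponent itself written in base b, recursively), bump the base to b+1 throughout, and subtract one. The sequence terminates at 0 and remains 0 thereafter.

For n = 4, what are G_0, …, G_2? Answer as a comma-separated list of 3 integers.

4, 26, 41

G_0=4  [base 2] 2^2  →[2↦3]→  3^3 = 27  −1 ⇒ G_1=26
G_1=26  [base 3] 2·3^2 + 2·3 + 2  →[3↦4]→  2·4^2 + 2·4 + 2 = 42  −1 ⇒ G_2=41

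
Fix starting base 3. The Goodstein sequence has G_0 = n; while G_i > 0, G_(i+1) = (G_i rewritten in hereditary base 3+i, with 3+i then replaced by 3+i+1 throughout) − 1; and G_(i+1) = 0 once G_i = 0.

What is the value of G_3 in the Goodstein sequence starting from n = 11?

35

11 —HB3→ 3^2 + 2 —bump→ 4^2 + 2 = 18 —(−1)→ 17
17 —HB4→ 4^2 + 1 —bump→ 5^2 + 1 = 26 —(−1)→ 25
25 —HB5→ 5^2 —bump→ 6^2 = 36 —(−1)→ 35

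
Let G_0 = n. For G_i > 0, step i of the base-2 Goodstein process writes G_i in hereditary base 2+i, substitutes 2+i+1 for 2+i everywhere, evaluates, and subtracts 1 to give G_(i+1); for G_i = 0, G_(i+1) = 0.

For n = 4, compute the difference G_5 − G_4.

i=0: 4 = 2^2 (b=2); 2→3: 3^3 = 27; 27−1 = 26
i=1: 26 = 2·3^2 + 2·3 + 2 (b=3); 3→4: 2·4^2 + 2·4 + 2 = 42; 42−1 = 41
i=2: 41 = 2·4^2 + 2·4 + 1 (b=4); 4→5: 2·5^2 + 2·5 + 1 = 61; 61−1 = 60
i=3: 60 = 2·5^2 + 2·5 (b=5); 5→6: 2·6^2 + 2·6 = 84; 84−1 = 83
i=4: 83 = 2·6^2 + 6 + 5 (b=6); 6→7: 2·7^2 + 7 + 5 = 110; 110−1 = 109

26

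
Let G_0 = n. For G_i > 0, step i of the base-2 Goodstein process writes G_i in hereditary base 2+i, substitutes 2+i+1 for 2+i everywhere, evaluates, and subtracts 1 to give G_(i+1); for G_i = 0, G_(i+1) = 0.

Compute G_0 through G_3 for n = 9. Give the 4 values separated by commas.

9, 81, 1023, 9842

i=0: 9 = 2^(2 + 1) + 1 (b=2); 2→3: 3^(3 + 1) + 1 = 82; 82−1 = 81
i=1: 81 = 3^(3 + 1) (b=3); 3→4: 4^(4 + 1) = 1024; 1024−1 = 1023
i=2: 1023 = 3·4^4 + 3·4^3 + 3·4^2 + 3·4 + 3 (b=4); 4→5: 3·5^5 + 3·5^3 + 3·5^2 + 3·5 + 3 = 9843; 9843−1 = 9842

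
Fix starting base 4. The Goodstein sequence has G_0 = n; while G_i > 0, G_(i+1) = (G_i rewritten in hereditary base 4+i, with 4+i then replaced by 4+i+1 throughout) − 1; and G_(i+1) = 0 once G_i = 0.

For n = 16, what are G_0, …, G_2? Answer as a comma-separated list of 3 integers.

[0] 16 ≡ 4^2 (base 4). Lift 5: 25. −1: 24.
[1] 24 ≡ 4·5 + 4 (base 5). Lift 6: 28. −1: 27.

16, 24, 27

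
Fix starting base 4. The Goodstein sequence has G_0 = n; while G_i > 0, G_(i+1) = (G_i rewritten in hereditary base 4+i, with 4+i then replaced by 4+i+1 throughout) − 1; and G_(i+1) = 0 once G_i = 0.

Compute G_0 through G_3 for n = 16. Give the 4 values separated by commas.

16, 24, 27, 30

step 0: 16 = 4^2; sub 5 for 4: 5^2; = 25; G_1 = 25−1 = 24
step 1: 24 = 4·5 + 4; sub 6 for 5: 4·6 + 4; = 28; G_2 = 28−1 = 27
step 2: 27 = 4·6 + 3; sub 7 for 6: 4·7 + 3; = 31; G_3 = 31−1 = 30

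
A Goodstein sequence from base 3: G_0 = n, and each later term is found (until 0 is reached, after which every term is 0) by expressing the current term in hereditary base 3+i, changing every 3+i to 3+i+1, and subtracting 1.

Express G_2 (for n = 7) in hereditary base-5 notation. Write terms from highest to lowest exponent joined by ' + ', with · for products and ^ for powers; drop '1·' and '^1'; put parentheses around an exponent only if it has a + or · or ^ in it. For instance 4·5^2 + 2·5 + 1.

G_0 = 7. HB_3(7) = 2·3 + 1. Bump = 9. G_1 = 8.
G_1 = 8. HB_4(8) = 2·4. Bump = 10. G_2 = 9.
G_2 = 9. HB_5(9) = 5 + 4. Bump = 10. G_3 = 9.

5 + 4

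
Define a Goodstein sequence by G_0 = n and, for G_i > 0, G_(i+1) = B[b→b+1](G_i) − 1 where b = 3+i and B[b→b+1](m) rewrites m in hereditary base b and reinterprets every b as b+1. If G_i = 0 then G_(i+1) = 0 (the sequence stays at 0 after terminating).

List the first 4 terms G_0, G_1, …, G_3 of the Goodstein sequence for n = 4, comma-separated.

(0) 4|_3 = 3 + 1 ↦ 4 + 1|_4 = 5 ⇒ 4
(1) 4|_4 = 4 ↦ 5|_5 = 5 ⇒ 4
(2) 4|_5 = 4 ↦ 4|_6 = 4 ⇒ 3

4, 4, 4, 3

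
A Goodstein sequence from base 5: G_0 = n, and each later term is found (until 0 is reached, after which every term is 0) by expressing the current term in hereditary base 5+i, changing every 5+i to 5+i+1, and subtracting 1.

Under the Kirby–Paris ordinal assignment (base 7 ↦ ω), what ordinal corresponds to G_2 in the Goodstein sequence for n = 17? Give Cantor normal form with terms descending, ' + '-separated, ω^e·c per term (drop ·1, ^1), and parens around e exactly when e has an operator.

ω·3

base 5: 17 = 3·5 + 2; at 6: 3·6 + 2 = 20; next = 19
base 6: 19 = 3·6 + 1; at 7: 3·7 + 1 = 22; next = 21
base 7: 21 = 3·7; at 8: 3·8 = 24; next = 23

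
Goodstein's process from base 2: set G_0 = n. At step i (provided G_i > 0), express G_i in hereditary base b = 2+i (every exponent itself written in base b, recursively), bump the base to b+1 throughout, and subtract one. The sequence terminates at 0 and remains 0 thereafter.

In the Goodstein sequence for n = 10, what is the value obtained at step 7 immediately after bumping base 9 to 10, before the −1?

50000555552

base 2: 10 = 2^(2 + 1) + 2; at 3: 3^(3 + 1) + 3 = 84; next = 83
base 3: 83 = 3^(3 + 1) + 2; at 4: 4^(4 + 1) + 2 = 1026; next = 1025
base 4: 1025 = 4^(4 + 1) + 1; at 5: 5^(5 + 1) + 1 = 15626; next = 15625
base 5: 15625 = 5^(5 + 1); at 6: 6^(6 + 1) = 279936; next = 279935
base 6: 279935 = 5·6^6 + 5·6^5 + 5·6^4 + 5·6^3 + 5·6^2 + 5·6 + 5; at 7: 5·7^7 + 5·7^5 + 5·7^4 + 5·7^3 + 5·7^2 + 5·7 + 5 = 4215755; next = 4215754
base 7: 4215754 = 5·7^7 + 5·7^5 + 5·7^4 + 5·7^3 + 5·7^2 + 5·7 + 4; at 8: 5·8^8 + 5·8^5 + 5·8^4 + 5·8^3 + 5·8^2 + 5·8 + 4 = 84073324; next = 84073323
base 8: 84073323 = 5·8^8 + 5·8^5 + 5·8^4 + 5·8^3 + 5·8^2 + 5·8 + 3; at 9: 5·9^9 + 5·9^5 + 5·9^4 + 5·9^3 + 5·9^2 + 5·9 + 3 = 1937434593; next = 1937434592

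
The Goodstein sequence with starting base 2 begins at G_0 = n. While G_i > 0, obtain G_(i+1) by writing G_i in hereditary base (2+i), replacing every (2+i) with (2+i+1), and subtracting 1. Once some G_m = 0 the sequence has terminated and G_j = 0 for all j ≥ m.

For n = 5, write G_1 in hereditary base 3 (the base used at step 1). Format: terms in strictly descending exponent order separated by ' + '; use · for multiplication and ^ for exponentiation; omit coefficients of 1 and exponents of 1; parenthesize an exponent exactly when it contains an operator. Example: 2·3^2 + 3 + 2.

(0) 5|_2 = 2^2 + 1 ↦ 3^3 + 1|_3 = 28 ⇒ 27
(1) 27|_3 = 3^3 ↦ 4^4|_4 = 256 ⇒ 255

3^3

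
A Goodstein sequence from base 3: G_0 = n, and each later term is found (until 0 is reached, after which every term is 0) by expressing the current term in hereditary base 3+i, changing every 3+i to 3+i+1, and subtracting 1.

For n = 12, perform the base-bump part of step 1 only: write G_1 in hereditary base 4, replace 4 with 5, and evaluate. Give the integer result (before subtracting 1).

28

[0] 12 ≡ 3^2 + 3 (base 3). Lift 4: 20. −1: 19.
[1] 19 ≡ 4^2 + 3 (base 4). Lift 5: 28. −1: 27.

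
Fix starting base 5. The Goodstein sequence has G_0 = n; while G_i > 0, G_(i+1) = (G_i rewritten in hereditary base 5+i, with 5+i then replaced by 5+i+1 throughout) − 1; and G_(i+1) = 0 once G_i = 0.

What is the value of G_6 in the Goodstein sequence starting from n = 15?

(0) 15|_5 = 3·5 ↦ 3·6|_6 = 18 ⇒ 17
(1) 17|_6 = 2·6 + 5 ↦ 2·7 + 5|_7 = 19 ⇒ 18
(2) 18|_7 = 2·7 + 4 ↦ 2·8 + 4|_8 = 20 ⇒ 19
(3) 19|_8 = 2·8 + 3 ↦ 2·9 + 3|_9 = 21 ⇒ 20
(4) 20|_9 = 2·9 + 2 ↦ 2·10 + 2|_10 = 22 ⇒ 21
(5) 21|_10 = 2·10 + 1 ↦ 2·11 + 1|_11 = 23 ⇒ 22
(6) 22|_11 = 2·11 ↦ 2·12|_12 = 24 ⇒ 23

22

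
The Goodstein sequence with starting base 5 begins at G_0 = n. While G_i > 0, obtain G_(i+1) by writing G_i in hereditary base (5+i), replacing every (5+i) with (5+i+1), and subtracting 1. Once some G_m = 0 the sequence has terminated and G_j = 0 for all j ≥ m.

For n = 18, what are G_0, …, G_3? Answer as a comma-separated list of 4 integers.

18, 20, 22, 24

(0) 18|_5 = 3·5 + 3 ↦ 3·6 + 3|_6 = 21 ⇒ 20
(1) 20|_6 = 3·6 + 2 ↦ 3·7 + 2|_7 = 23 ⇒ 22
(2) 22|_7 = 3·7 + 1 ↦ 3·8 + 1|_8 = 25 ⇒ 24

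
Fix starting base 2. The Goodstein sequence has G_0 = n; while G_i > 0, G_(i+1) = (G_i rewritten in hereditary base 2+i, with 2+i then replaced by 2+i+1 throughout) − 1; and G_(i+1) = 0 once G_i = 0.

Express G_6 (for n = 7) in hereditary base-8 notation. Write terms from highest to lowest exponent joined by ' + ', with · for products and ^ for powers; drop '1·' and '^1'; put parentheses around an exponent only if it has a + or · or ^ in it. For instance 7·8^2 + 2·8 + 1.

7·8^7 + 7·8^6 + 7·8^5 + 7·8^4 + 7·8^3 + 7·8^2 + 7·8 + 7

G_0 = 7. HB_2(7) = 2^2 + 2 + 1. Bump = 31. G_1 = 30.
G_1 = 30. HB_3(30) = 3^3 + 3. Bump = 260. G_2 = 259.
G_2 = 259. HB_4(259) = 4^4 + 3. Bump = 3128. G_3 = 3127.
G_3 = 3127. HB_5(3127) = 5^5 + 2. Bump = 46658. G_4 = 46657.
G_4 = 46657. HB_6(46657) = 6^6 + 1. Bump = 823544. G_5 = 823543.
G_5 = 823543. HB_7(823543) = 7^7. Bump = 16777216. G_6 = 16777215.
G_6 = 16777215. HB_8(16777215) = 7·8^7 + 7·8^6 + 7·8^5 + 7·8^4 + 7·8^3 + 7·8^2 + 7·8 + 7. Bump = 37665880. G_7 = 37665879.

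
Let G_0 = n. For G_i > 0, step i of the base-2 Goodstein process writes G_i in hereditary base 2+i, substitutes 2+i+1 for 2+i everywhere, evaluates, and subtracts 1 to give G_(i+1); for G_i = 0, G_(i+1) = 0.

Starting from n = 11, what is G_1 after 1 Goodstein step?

84

[0] 11 ≡ 2^(2 + 1) + 2 + 1 (base 2). Lift 3: 85. −1: 84.
[1] 84 ≡ 3^(3 + 1) + 3 (base 3). Lift 4: 1028. −1: 1027.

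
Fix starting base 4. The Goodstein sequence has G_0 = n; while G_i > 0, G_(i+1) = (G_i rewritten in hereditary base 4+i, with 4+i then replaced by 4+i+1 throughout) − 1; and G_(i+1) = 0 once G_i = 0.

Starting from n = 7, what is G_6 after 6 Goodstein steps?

5

(0) 7|_4 = 4 + 3 ↦ 5 + 3|_5 = 8 ⇒ 7
(1) 7|_5 = 5 + 2 ↦ 6 + 2|_6 = 8 ⇒ 7
(2) 7|_6 = 6 + 1 ↦ 7 + 1|_7 = 8 ⇒ 7
(3) 7|_7 = 7 ↦ 8|_8 = 8 ⇒ 7
(4) 7|_8 = 7 ↦ 7|_9 = 7 ⇒ 6
(5) 6|_9 = 6 ↦ 6|_10 = 6 ⇒ 5
(6) 5|_10 = 5 ↦ 5|_11 = 5 ⇒ 4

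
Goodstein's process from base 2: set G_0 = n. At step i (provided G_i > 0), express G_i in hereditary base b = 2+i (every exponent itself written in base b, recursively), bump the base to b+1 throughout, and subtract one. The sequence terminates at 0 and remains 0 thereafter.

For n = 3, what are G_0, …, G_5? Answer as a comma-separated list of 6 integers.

G_0 = 3. HB_2(3) = 2 + 1. Bump = 4. G_1 = 3.
G_1 = 3. HB_3(3) = 3. Bump = 4. G_2 = 3.
G_2 = 3. HB_4(3) = 3. Bump = 3. G_3 = 2.
G_3 = 2. HB_5(2) = 2. Bump = 2. G_4 = 1.
G_4 = 1. HB_6(1) = 1. Bump = 1. G_5 = 0.

3, 3, 3, 2, 1, 0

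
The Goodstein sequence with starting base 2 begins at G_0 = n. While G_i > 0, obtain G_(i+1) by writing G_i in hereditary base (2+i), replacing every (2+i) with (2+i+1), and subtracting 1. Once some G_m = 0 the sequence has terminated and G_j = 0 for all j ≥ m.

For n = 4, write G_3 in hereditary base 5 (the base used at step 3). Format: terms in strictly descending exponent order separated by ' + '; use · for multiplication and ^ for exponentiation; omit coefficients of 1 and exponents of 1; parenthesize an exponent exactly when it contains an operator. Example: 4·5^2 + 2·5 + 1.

G_0 = 4. HB_2(4) = 2^2. Bump = 27. G_1 = 26.
G_1 = 26. HB_3(26) = 2·3^2 + 2·3 + 2. Bump = 42. G_2 = 41.
G_2 = 41. HB_4(41) = 2·4^2 + 2·4 + 1. Bump = 61. G_3 = 60.
G_3 = 60. HB_5(60) = 2·5^2 + 2·5. Bump = 84. G_4 = 83.

2·5^2 + 2·5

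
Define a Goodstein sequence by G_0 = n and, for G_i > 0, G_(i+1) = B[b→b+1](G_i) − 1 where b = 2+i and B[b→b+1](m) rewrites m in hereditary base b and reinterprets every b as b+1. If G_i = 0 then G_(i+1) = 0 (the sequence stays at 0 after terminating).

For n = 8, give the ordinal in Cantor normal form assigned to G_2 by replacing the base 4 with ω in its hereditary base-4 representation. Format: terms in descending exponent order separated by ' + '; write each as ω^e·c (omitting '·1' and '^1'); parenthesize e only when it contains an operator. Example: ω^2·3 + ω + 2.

ω^ω·2 + ω^2·2 + ω·2 + 1

8 —HB2→ 2^(2 + 1) —bump→ 3^(3 + 1) = 81 —(−1)→ 80
80 —HB3→ 2·3^3 + 2·3^2 + 2·3 + 2 —bump→ 2·4^4 + 2·4^2 + 2·4 + 2 = 554 —(−1)→ 553
553 —HB4→ 2·4^4 + 2·4^2 + 2·4 + 1 —bump→ 2·5^5 + 2·5^2 + 2·5 + 1 = 6311 —(−1)→ 6310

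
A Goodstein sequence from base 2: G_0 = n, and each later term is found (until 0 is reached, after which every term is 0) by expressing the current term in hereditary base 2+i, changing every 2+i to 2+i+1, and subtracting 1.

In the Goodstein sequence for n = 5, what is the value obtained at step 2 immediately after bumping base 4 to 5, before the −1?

[0] 5 ≡ 2^2 + 1 (base 2). Lift 3: 28. −1: 27.
[1] 27 ≡ 3^3 (base 3). Lift 4: 256. −1: 255.

468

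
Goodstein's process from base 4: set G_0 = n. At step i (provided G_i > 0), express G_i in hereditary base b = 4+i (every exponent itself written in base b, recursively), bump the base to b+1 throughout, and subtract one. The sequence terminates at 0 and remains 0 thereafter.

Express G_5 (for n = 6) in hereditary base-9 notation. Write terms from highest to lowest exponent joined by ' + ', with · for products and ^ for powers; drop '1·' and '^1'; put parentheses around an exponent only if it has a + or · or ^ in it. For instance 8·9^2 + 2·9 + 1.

base 4: 6 = 4 + 2; at 5: 5 + 2 = 7; next = 6
base 5: 6 = 5 + 1; at 6: 6 + 1 = 7; next = 6
base 6: 6 = 6; at 7: 7 = 7; next = 6
base 7: 6 = 6; at 8: 6 = 6; next = 5
base 8: 5 = 5; at 9: 5 = 5; next = 4
base 9: 4 = 4; at 10: 4 = 4; next = 3

4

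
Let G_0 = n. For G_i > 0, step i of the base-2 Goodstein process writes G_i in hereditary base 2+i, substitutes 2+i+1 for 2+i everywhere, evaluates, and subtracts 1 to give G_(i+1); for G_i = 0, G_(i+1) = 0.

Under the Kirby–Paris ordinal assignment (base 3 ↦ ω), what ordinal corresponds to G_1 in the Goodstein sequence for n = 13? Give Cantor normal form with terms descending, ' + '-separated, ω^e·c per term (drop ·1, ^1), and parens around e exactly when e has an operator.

G_0 = 13. HB_2(13) = 2^(2 + 1) + 2^2 + 1. Bump = 109. G_1 = 108.
G_1 = 108. HB_3(108) = 3^(3 + 1) + 3^3. Bump = 1280. G_2 = 1279.

ω^(ω + 1) + ω^ω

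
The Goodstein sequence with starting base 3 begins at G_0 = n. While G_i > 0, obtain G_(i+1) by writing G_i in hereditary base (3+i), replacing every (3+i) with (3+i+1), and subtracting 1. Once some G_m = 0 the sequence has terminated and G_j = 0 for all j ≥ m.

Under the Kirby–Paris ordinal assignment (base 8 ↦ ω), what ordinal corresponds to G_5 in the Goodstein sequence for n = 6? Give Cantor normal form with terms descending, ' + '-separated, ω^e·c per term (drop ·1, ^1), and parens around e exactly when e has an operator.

7

G_0 = 6. HB_3(6) = 2·3. Bump = 8. G_1 = 7.
G_1 = 7. HB_4(7) = 4 + 3. Bump = 8. G_2 = 7.
G_2 = 7. HB_5(7) = 5 + 2. Bump = 8. G_3 = 7.
G_3 = 7. HB_6(7) = 6 + 1. Bump = 8. G_4 = 7.
G_4 = 7. HB_7(7) = 7. Bump = 8. G_5 = 7.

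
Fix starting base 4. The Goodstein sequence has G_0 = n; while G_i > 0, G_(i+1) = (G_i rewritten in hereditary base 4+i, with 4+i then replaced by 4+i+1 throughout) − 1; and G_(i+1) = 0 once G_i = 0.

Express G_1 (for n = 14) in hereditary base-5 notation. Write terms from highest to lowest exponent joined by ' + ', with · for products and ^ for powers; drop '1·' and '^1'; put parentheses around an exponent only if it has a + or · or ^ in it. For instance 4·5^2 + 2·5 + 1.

(0) 14|_4 = 3·4 + 2 ↦ 3·5 + 2|_5 = 17 ⇒ 16
(1) 16|_5 = 3·5 + 1 ↦ 3·6 + 1|_6 = 19 ⇒ 18

3·5 + 1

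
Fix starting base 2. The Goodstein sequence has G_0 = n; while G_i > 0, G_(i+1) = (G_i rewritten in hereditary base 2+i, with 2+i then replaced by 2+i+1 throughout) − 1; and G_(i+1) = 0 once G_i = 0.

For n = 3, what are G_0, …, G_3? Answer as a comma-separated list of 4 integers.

i=0: 3 = 2 + 1 (b=2); 2→3: 3 + 1 = 4; 4−1 = 3
i=1: 3 = 3 (b=3); 3→4: 4 = 4; 4−1 = 3
i=2: 3 = 3 (b=4); 4→5: 3 = 3; 3−1 = 2

3, 3, 3, 2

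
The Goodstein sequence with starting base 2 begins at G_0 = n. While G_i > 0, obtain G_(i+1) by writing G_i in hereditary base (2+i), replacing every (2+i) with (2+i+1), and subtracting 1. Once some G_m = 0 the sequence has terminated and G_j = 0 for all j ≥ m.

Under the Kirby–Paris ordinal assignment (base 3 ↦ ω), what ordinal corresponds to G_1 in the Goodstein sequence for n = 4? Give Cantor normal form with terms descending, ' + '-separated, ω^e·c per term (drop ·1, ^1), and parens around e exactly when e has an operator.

ω^2·2 + ω·2 + 2

[0] 4 ≡ 2^2 (base 2). Lift 3: 27. −1: 26.
[1] 26 ≡ 2·3^2 + 2·3 + 2 (base 3). Lift 4: 42. −1: 41.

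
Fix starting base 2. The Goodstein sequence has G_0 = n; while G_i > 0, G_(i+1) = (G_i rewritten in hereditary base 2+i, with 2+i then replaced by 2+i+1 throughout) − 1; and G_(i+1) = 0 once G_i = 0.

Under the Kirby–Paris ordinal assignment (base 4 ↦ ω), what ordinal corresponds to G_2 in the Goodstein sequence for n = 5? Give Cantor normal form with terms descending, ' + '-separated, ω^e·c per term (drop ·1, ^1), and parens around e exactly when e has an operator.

[0] 5 ≡ 2^2 + 1 (base 2). Lift 3: 28. −1: 27.
[1] 27 ≡ 3^3 (base 3). Lift 4: 256. −1: 255.

ω^3·3 + ω^2·3 + ω·3 + 3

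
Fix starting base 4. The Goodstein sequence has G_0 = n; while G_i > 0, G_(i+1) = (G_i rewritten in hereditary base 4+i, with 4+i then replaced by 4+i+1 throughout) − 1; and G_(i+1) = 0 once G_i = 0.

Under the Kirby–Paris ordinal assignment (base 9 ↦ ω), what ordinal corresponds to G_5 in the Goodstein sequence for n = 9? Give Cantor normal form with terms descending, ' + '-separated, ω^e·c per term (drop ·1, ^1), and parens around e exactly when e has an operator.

base 4: 9 = 2·4 + 1; at 5: 2·5 + 1 = 11; next = 10
base 5: 10 = 2·5; at 6: 2·6 = 12; next = 11
base 6: 11 = 6 + 5; at 7: 7 + 5 = 12; next = 11
base 7: 11 = 7 + 4; at 8: 8 + 4 = 12; next = 11
base 8: 11 = 8 + 3; at 9: 9 + 3 = 12; next = 11

ω + 2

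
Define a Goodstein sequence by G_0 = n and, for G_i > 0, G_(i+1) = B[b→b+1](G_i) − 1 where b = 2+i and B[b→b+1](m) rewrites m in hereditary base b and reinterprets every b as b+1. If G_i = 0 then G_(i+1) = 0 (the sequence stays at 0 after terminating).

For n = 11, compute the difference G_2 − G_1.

step 0: 11 = 2^(2 + 1) + 2 + 1; sub 3 for 2: 3^(3 + 1) + 3 + 1; = 85; G_1 = 85−1 = 84
step 1: 84 = 3^(3 + 1) + 3; sub 4 for 3: 4^(4 + 1) + 4; = 1028; G_2 = 1028−1 = 1027

943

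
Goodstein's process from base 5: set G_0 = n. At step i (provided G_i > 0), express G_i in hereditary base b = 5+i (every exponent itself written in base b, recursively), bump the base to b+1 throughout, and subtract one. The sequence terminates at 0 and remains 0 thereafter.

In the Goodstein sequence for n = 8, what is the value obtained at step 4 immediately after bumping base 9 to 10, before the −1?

step 0: 8 = 5 + 3; sub 6 for 5: 6 + 3; = 9; G_1 = 9−1 = 8
step 1: 8 = 6 + 2; sub 7 for 6: 7 + 2; = 9; G_2 = 9−1 = 8
step 2: 8 = 7 + 1; sub 8 for 7: 8 + 1; = 9; G_3 = 9−1 = 8
step 3: 8 = 8; sub 9 for 8: 9; = 9; G_4 = 9−1 = 8

8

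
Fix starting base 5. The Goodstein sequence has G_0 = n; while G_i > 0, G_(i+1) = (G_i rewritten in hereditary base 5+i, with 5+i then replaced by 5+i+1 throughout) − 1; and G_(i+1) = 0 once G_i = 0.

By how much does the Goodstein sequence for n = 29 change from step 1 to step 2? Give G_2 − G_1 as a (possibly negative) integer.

(0) 29|_5 = 5^2 + 4 ↦ 6^2 + 4|_6 = 40 ⇒ 39
(1) 39|_6 = 6^2 + 3 ↦ 7^2 + 3|_7 = 52 ⇒ 51

12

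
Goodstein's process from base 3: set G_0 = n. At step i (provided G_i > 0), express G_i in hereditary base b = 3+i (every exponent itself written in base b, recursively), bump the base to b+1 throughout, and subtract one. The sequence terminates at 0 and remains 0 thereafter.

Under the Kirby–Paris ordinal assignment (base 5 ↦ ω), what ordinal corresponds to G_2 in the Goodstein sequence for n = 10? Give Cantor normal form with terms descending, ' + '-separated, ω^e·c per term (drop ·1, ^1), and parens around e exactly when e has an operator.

i=0: 10 = 3^2 + 1 (b=3); 3→4: 4^2 + 1 = 17; 17−1 = 16
i=1: 16 = 4^2 (b=4); 4→5: 5^2 = 25; 25−1 = 24

ω·4 + 4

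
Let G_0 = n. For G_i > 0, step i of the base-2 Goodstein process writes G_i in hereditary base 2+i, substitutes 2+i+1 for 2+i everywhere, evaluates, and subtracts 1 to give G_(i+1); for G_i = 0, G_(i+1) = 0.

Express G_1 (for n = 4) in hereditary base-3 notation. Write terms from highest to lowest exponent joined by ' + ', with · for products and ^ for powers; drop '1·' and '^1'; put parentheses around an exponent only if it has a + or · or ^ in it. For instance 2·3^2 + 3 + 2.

4 —HB2→ 2^2 —bump→ 3^3 = 27 —(−1)→ 26
26 —HB3→ 2·3^2 + 2·3 + 2 —bump→ 2·4^2 + 2·4 + 2 = 42 —(−1)→ 41

2·3^2 + 2·3 + 2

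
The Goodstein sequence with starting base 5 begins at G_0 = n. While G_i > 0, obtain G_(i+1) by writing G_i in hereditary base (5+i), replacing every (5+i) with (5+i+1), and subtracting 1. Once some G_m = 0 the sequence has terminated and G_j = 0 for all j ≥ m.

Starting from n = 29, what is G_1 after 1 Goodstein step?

39

i=0: 29 = 5^2 + 4 (b=5); 5→6: 6^2 + 4 = 40; 40−1 = 39
i=1: 39 = 6^2 + 3 (b=6); 6→7: 7^2 + 3 = 52; 52−1 = 51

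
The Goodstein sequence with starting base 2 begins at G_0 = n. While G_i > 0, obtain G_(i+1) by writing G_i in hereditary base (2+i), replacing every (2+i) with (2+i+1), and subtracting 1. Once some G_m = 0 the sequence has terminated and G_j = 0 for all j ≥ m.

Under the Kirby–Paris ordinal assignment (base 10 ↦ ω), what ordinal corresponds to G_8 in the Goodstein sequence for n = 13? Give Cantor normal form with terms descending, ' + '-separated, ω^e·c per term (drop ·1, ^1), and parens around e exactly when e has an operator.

ω^(ω + 1) + ω^3·3 + ω^2·3 + ω·2 + 5

G_0=13  [base 2] 2^(2 + 1) + 2^2 + 1  →[2↦3]→  3^(3 + 1) + 3^3 + 1 = 109  −1 ⇒ G_1=108
G_1=108  [base 3] 3^(3 + 1) + 3^3  →[3↦4]→  4^(4 + 1) + 4^4 = 1280  −1 ⇒ G_2=1279
G_2=1279  [base 4] 4^(4 + 1) + 3·4^3 + 3·4^2 + 3·4 + 3  →[4↦5]→  5^(5 + 1) + 3·5^3 + 3·5^2 + 3·5 + 3 = 16093  −1 ⇒ G_3=16092
G_3=16092  [base 5] 5^(5 + 1) + 3·5^3 + 3·5^2 + 3·5 + 2  →[5↦6]→  6^(6 + 1) + 3·6^3 + 3·6^2 + 3·6 + 2 = 280712  −1 ⇒ G_4=280711
G_4=280711  [base 6] 6^(6 + 1) + 3·6^3 + 3·6^2 + 3·6 + 1  →[6↦7]→  7^(7 + 1) + 3·7^3 + 3·7^2 + 3·7 + 1 = 5765999  −1 ⇒ G_5=5765998
G_5=5765998  [base 7] 7^(7 + 1) + 3·7^3 + 3·7^2 + 3·7  →[7↦8]→  8^(8 + 1) + 3·8^3 + 3·8^2 + 3·8 = 134219480  −1 ⇒ G_6=134219479
G_6=134219479  [base 8] 8^(8 + 1) + 3·8^3 + 3·8^2 + 2·8 + 7  →[8↦9]→  9^(9 + 1) + 3·9^3 + 3·9^2 + 2·9 + 7 = 3486786856  −1 ⇒ G_7=3486786855
G_7=3486786855  [base 9] 9^(9 + 1) + 3·9^3 + 3·9^2 + 2·9 + 6  →[9↦10]→  10^(10 + 1) + 3·10^3 + 3·10^2 + 2·10 + 6 = 100000003326  −1 ⇒ G_8=100000003325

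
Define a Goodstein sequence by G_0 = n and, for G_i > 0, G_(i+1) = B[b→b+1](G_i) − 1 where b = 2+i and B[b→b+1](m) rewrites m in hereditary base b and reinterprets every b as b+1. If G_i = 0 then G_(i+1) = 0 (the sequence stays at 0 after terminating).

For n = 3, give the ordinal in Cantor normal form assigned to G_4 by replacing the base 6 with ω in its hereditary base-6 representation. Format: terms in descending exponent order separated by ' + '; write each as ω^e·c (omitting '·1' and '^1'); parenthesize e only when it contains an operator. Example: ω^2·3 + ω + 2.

base 2: 3 = 2 + 1; at 3: 3 + 1 = 4; next = 3
base 3: 3 = 3; at 4: 4 = 4; next = 3
base 4: 3 = 3; at 5: 3 = 3; next = 2
base 5: 2 = 2; at 6: 2 = 2; next = 1
base 6: 1 = 1; at 7: 1 = 1; next = 0

1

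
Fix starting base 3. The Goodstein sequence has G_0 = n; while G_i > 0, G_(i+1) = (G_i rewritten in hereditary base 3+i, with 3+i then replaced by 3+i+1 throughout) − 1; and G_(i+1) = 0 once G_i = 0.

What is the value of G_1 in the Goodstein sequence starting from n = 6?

7

base 3: 6 = 2·3; at 4: 2·4 = 8; next = 7
base 4: 7 = 4 + 3; at 5: 5 + 3 = 8; next = 7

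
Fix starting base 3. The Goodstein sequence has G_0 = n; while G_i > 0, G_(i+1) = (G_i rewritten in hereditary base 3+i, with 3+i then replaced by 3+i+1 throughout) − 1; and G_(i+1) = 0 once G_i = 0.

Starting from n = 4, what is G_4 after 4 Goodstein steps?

4 —HB3→ 3 + 1 —bump→ 4 + 1 = 5 —(−1)→ 4
4 —HB4→ 4 —bump→ 5 = 5 —(−1)→ 4
4 —HB5→ 4 —bump→ 4 = 4 —(−1)→ 3
3 —HB6→ 3 —bump→ 3 = 3 —(−1)→ 2
2 —HB7→ 2 —bump→ 2 = 2 —(−1)→ 1

2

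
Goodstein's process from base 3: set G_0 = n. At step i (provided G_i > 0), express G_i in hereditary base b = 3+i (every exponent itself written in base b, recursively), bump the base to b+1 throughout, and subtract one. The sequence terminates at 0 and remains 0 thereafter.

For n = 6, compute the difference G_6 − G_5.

[0] 6 ≡ 2·3 (base 3). Lift 4: 8. −1: 7.
[1] 7 ≡ 4 + 3 (base 4). Lift 5: 8. −1: 7.
[2] 7 ≡ 5 + 2 (base 5). Lift 6: 8. −1: 7.
[3] 7 ≡ 6 + 1 (base 6). Lift 7: 8. −1: 7.
[4] 7 ≡ 7 (base 7). Lift 8: 8. −1: 7.
[5] 7 ≡ 7 (base 8). Lift 9: 7. −1: 6.

-1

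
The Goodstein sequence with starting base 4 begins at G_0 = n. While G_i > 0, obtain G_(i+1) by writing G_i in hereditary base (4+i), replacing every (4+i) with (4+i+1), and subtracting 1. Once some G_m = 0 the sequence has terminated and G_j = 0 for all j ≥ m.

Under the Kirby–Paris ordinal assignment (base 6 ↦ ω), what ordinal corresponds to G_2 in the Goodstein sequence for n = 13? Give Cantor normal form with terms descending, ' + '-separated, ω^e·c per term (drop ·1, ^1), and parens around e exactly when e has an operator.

ω·2 + 5

step 0: 13 = 3·4 + 1; sub 5 for 4: 3·5 + 1; = 16; G_1 = 16−1 = 15
step 1: 15 = 3·5; sub 6 for 5: 3·6; = 18; G_2 = 18−1 = 17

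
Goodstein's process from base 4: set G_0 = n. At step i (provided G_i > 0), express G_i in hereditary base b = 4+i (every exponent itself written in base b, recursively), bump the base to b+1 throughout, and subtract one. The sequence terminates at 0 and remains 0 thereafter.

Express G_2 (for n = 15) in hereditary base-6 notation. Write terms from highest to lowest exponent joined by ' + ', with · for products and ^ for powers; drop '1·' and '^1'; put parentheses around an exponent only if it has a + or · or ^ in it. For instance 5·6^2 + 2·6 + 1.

[0] 15 ≡ 3·4 + 3 (base 4). Lift 5: 18. −1: 17.
[1] 17 ≡ 3·5 + 2 (base 5). Lift 6: 20. −1: 19.
[2] 19 ≡ 3·6 + 1 (base 6). Lift 7: 22. −1: 21.

3·6 + 1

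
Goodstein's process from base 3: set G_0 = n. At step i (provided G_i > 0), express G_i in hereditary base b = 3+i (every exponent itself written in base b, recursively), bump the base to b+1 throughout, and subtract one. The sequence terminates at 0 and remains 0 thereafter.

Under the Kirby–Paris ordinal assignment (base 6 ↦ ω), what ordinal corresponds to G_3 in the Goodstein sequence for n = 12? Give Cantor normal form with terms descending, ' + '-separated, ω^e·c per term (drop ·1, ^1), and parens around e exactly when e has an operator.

[0] 12 ≡ 3^2 + 3 (base 3). Lift 4: 20. −1: 19.
[1] 19 ≡ 4^2 + 3 (base 4). Lift 5: 28. −1: 27.
[2] 27 ≡ 5^2 + 2 (base 5). Lift 6: 38. −1: 37.

ω^2 + 1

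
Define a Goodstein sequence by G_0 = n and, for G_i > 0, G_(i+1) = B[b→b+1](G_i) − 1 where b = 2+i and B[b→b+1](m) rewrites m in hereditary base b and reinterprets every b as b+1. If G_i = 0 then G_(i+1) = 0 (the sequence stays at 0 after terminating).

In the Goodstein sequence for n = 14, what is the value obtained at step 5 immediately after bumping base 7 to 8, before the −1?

134404972

G_0=14  [base 2] 2^(2 + 1) + 2^2 + 2  →[2↦3]→  3^(3 + 1) + 3^3 + 3 = 111  −1 ⇒ G_1=110
G_1=110  [base 3] 3^(3 + 1) + 3^3 + 2  →[3↦4]→  4^(4 + 1) + 4^4 + 2 = 1282  −1 ⇒ G_2=1281
G_2=1281  [base 4] 4^(4 + 1) + 4^4 + 1  →[4↦5]→  5^(5 + 1) + 5^5 + 1 = 18751  −1 ⇒ G_3=18750
G_3=18750  [base 5] 5^(5 + 1) + 5^5  →[5↦6]→  6^(6 + 1) + 6^6 = 326592  −1 ⇒ G_4=326591
G_4=326591  [base 6] 6^(6 + 1) + 5·6^5 + 5·6^4 + 5·6^3 + 5·6^2 + 5·6 + 5  →[6↦7]→  7^(7 + 1) + 5·7^5 + 5·7^4 + 5·7^3 + 5·7^2 + 5·7 + 5 = 5862841  −1 ⇒ G_5=5862840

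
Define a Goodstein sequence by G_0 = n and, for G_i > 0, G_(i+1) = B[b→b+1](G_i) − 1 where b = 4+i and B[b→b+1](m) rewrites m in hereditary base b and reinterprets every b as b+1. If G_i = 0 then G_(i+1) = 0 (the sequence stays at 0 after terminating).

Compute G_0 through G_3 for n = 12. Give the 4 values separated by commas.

12, 14, 15, 16

(0) 12|_4 = 3·4 ↦ 3·5|_5 = 15 ⇒ 14
(1) 14|_5 = 2·5 + 4 ↦ 2·6 + 4|_6 = 16 ⇒ 15
(2) 15|_6 = 2·6 + 3 ↦ 2·7 + 3|_7 = 17 ⇒ 16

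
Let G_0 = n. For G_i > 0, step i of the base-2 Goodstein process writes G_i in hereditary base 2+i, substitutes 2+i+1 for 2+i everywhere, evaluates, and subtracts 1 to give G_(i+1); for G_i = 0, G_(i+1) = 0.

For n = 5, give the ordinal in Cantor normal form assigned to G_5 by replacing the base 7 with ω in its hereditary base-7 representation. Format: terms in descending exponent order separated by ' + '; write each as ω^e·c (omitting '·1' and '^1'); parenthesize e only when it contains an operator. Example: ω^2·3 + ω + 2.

ω^3·3 + ω^2·3 + ω·3

base 2: 5 = 2^2 + 1; at 3: 3^3 + 1 = 28; next = 27
base 3: 27 = 3^3; at 4: 4^4 = 256; next = 255
base 4: 255 = 3·4^3 + 3·4^2 + 3·4 + 3; at 5: 3·5^3 + 3·5^2 + 3·5 + 3 = 468; next = 467
base 5: 467 = 3·5^3 + 3·5^2 + 3·5 + 2; at 6: 3·6^3 + 3·6^2 + 3·6 + 2 = 776; next = 775
base 6: 775 = 3·6^3 + 3·6^2 + 3·6 + 1; at 7: 3·7^3 + 3·7^2 + 3·7 + 1 = 1198; next = 1197
base 7: 1197 = 3·7^3 + 3·7^2 + 3·7; at 8: 3·8^3 + 3·8^2 + 3·8 = 1752; next = 1751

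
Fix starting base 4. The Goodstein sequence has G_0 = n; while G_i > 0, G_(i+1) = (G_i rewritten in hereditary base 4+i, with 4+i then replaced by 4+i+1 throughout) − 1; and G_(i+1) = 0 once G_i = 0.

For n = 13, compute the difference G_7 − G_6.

(0) 13|_4 = 3·4 + 1 ↦ 3·5 + 1|_5 = 16 ⇒ 15
(1) 15|_5 = 3·5 ↦ 3·6|_6 = 18 ⇒ 17
(2) 17|_6 = 2·6 + 5 ↦ 2·7 + 5|_7 = 19 ⇒ 18
(3) 18|_7 = 2·7 + 4 ↦ 2·8 + 4|_8 = 20 ⇒ 19
(4) 19|_8 = 2·8 + 3 ↦ 2·9 + 3|_9 = 21 ⇒ 20
(5) 20|_9 = 2·9 + 2 ↦ 2·10 + 2|_10 = 22 ⇒ 21
(6) 21|_10 = 2·10 + 1 ↦ 2·11 + 1|_11 = 23 ⇒ 22

1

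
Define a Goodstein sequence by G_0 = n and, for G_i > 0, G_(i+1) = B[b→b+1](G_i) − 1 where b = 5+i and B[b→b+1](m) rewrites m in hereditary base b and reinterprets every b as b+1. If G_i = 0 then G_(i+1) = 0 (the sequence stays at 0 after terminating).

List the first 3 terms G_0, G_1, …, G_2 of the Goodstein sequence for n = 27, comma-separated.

G_0=27  [base 5] 5^2 + 2  →[5↦6]→  6^2 + 2 = 38  −1 ⇒ G_1=37
G_1=37  [base 6] 6^2 + 1  →[6↦7]→  7^2 + 1 = 50  −1 ⇒ G_2=49

27, 37, 49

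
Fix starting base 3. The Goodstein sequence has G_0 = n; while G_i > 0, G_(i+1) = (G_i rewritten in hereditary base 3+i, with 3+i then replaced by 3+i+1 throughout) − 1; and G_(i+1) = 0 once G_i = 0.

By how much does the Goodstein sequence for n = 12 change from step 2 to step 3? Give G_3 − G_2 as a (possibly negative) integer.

10

G_0 = 12. HB_3(12) = 3^2 + 3. Bump = 20. G_1 = 19.
G_1 = 19. HB_4(19) = 4^2 + 3. Bump = 28. G_2 = 27.
G_2 = 27. HB_5(27) = 5^2 + 2. Bump = 38. G_3 = 37.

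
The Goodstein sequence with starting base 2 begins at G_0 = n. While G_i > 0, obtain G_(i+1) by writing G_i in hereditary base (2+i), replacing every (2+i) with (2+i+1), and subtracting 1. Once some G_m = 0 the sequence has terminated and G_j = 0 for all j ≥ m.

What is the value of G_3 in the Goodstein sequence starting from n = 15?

18752

base 2: 15 = 2^(2 + 1) + 2^2 + 2 + 1; at 3: 3^(3 + 1) + 3^3 + 3 + 1 = 112; next = 111
base 3: 111 = 3^(3 + 1) + 3^3 + 3; at 4: 4^(4 + 1) + 4^4 + 4 = 1284; next = 1283
base 4: 1283 = 4^(4 + 1) + 4^4 + 3; at 5: 5^(5 + 1) + 5^5 + 3 = 18753; next = 18752
base 5: 18752 = 5^(5 + 1) + 5^5 + 2; at 6: 6^(6 + 1) + 6^6 + 2 = 326594; next = 326593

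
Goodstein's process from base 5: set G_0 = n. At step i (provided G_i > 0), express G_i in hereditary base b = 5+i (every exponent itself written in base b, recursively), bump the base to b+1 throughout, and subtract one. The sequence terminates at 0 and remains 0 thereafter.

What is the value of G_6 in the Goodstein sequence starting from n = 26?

68

base 5: 26 = 5^2 + 1; at 6: 6^2 + 1 = 37; next = 36
base 6: 36 = 6^2; at 7: 7^2 = 49; next = 48
base 7: 48 = 6·7 + 6; at 8: 6·8 + 6 = 54; next = 53
base 8: 53 = 6·8 + 5; at 9: 6·9 + 5 = 59; next = 58
base 9: 58 = 6·9 + 4; at 10: 6·10 + 4 = 64; next = 63
base 10: 63 = 6·10 + 3; at 11: 6·11 + 3 = 69; next = 68
base 11: 68 = 6·11 + 2; at 12: 6·12 + 2 = 74; next = 73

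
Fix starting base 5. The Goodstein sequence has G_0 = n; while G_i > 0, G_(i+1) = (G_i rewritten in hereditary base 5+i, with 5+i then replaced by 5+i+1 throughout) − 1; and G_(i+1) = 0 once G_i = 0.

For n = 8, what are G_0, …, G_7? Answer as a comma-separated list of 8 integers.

8, 8, 8, 8, 8, 7, 6, 5

[0] 8 ≡ 5 + 3 (base 5). Lift 6: 9. −1: 8.
[1] 8 ≡ 6 + 2 (base 6). Lift 7: 9. −1: 8.
[2] 8 ≡ 7 + 1 (base 7). Lift 8: 9. −1: 8.
[3] 8 ≡ 8 (base 8). Lift 9: 9. −1: 8.
[4] 8 ≡ 8 (base 9). Lift 10: 8. −1: 7.
[5] 7 ≡ 7 (base 10). Lift 11: 7. −1: 6.
[6] 6 ≡ 6 (base 11). Lift 12: 6. −1: 5.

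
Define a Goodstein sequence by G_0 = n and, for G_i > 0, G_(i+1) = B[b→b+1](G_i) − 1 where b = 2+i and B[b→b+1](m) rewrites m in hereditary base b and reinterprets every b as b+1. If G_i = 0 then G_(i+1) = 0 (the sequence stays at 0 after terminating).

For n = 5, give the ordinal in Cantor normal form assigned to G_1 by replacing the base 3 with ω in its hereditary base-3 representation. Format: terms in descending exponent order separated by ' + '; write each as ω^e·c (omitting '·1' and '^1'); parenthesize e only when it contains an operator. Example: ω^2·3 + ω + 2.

ω^ω

G_0 = 5. HB_2(5) = 2^2 + 1. Bump = 28. G_1 = 27.
G_1 = 27. HB_3(27) = 3^3. Bump = 256. G_2 = 255.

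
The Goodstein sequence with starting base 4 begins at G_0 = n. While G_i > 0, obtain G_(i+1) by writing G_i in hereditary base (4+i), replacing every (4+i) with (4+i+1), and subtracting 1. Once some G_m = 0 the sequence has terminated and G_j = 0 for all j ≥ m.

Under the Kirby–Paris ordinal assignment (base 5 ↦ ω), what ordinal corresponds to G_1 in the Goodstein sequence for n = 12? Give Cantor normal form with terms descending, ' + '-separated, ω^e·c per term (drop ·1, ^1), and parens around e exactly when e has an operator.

G_0 = 12. HB_4(12) = 3·4. Bump = 15. G_1 = 14.
G_1 = 14. HB_5(14) = 2·5 + 4. Bump = 16. G_2 = 15.

ω·2 + 4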